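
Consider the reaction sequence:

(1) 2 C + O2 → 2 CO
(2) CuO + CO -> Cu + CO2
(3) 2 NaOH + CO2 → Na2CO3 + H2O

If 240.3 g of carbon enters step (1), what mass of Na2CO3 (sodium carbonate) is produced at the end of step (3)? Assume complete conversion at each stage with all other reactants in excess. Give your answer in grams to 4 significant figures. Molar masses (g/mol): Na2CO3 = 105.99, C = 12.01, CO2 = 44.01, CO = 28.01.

2121 g

n(C) = 240.3 / 12.01 = 20.008 mol.
Reaction (1): C→CO ratio 2:2 ⇒ n(CO) = 20.008 mol.
Reaction (2): CO→CO2 ratio 1:1 ⇒ n(CO2) = 20.008 mol.
Reaction (3): CO2→Na2CO3 ratio 1:1 ⇒ n(Na2CO3) = 20.008 mol.
Mass of Na2CO3 = 20.008 × 105.99 = 2120.7 g.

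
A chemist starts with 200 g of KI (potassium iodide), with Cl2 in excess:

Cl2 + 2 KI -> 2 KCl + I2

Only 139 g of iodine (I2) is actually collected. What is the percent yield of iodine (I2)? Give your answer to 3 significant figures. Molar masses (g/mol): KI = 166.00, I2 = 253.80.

n(KI) = 200.0 g / 166.00 g/mol = 1.205 mol.
From the equation the KI:I2 mole ratio is 2:1, so n(I2) = 1.205 × 1/2 = 0.6024 mol.
Mass of I2 = 0.6024 mol × 253.80 g/mol = 152.9 g.
This is the theoretical yield. Percent yield = 139 g / 152.9 g × 100% = 90.91%.

90.9 %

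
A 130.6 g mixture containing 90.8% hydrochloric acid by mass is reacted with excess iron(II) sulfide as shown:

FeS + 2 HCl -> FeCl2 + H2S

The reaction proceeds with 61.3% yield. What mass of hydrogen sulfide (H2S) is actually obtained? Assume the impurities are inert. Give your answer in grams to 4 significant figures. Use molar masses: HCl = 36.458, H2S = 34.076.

Pure HCl available = 130.6 g × 0.908 = 118.58 g.
n(HCl) = 118.58 g / 36.458 g/mol = 3.2526 mol.
From the equation the HCl:H2S mole ratio is 2:1, so n(H2S) = 3.2526 × 1/2 = 1.6263 mol.
Mass of H2S = 1.6263 mol × 34.076 g/mol = 55.419 g.
Actual mass collected = 55.419 g × 0.613 = 33.972 g.

33.97 g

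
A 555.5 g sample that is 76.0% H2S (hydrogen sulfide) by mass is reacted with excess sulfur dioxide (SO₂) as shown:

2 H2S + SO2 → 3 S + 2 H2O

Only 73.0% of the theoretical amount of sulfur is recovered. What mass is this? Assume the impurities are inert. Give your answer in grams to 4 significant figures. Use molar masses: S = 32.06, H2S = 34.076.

434.9 g

Pure H2S available = 555.5 g × 0.760 = 422.18 g.
n(H2S) = 422.18 g / 34.076 g/mol = 12.389 mol.
From the equation the H2S:S mole ratio is 2:3, so n(S) = 12.389 × 3/2 = 18.584 mol.
Mass of S = 18.584 mol × 32.06 g/mol = 595.80 g.
Actual mass collected = 595.80 g × 0.730 = 434.94 g.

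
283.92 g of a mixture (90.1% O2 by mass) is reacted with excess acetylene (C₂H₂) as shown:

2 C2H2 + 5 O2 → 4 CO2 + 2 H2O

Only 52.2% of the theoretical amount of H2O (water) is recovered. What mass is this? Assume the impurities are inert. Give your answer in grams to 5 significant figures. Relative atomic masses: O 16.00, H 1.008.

30.072 g

Pure O2 available = 283.92 g × 0.901 = 255.812 g.
M(O2) = 2(16.00) = 32.00 g/mol.
M(H2O) = 2(1.008) + 16.00 = 18.016 g/mol.
n(O2) = 255.812 g / 32.00 g/mol = 7.99412 mol.
From the equation the O2:H2O mole ratio is 5:2, so n(H2O) = 7.99412 × 2/5 = 3.19765 mol.
Mass of H2O = 3.19765 mol × 18.016 g/mol = 57.6088 g.
Actual mass collected = 57.6088 g × 0.522 = 30.0718 g.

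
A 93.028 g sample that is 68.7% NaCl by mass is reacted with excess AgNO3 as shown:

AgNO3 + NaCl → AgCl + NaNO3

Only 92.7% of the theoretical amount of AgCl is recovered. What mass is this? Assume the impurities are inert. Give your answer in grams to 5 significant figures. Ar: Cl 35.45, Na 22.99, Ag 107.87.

145.29 g

Pure NaCl available = 93.028 g × 0.687 = 63.9102 g.
M(NaCl) = 22.99 + 35.45 = 58.44 g/mol.
M(AgCl) = 107.87 + 35.45 = 143.32 g/mol.
n(NaCl) = 63.9102 g / 58.44 g/mol = 1.09360 mol.
From the equation the NaCl:AgCl mole ratio is 1:1, so n(AgCl) = 1.09360 × 1/1 = 1.09360 mol.
Mass of AgCl = 1.09360 mol × 143.32 g/mol = 156.735 g.
Actual mass collected = 156.735 g × 0.927 = 145.294 g.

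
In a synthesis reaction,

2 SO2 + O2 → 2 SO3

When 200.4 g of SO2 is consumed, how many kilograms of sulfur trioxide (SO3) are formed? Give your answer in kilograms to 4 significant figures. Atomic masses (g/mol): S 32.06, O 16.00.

0.2505 kg

M(SO2) = 32.06 + 2(16.00) = 64.06 g/mol.
M(SO3) = 32.06 + 3(16.00) = 80.06 g/mol.
n(SO2) = 200.40 g / 64.06 g/mol = 3.1283 mol.
From the equation the SO2:SO3 mole ratio is 2:2, so n(SO3) = 3.1283 × 2/2 = 3.1283 mol.
Mass of SO3 = 3.1283 mol × 80.06 g/mol = 250.45 g.
Converting to kg: 250.45 g = 0.2505 kg.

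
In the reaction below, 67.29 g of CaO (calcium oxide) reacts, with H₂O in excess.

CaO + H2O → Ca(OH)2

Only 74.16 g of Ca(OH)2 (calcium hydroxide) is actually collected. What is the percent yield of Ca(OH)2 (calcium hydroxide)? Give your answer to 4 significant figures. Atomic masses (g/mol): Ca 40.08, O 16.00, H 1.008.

M(CaO) = 40.08 + 16.00 = 56.08 g/mol.
M(Ca(OH)2) = 40.08 + 2(16.00) + 2(1.008) = 74.096 g/mol.
n(CaO) = 67.290 g / 56.08 g/mol = 1.1999 mol.
From the equation the CaO:Ca(OH)2 mole ratio is 1:1, so n(Ca(OH)2) = 1.1999 × 1/1 = 1.1999 mol.
Mass of Ca(OH)2 = 1.1999 mol × 74.096 g/mol = 88.907 g.
This is the theoretical yield. Percent yield = 74.16 g / 88.907 g × 100% = 83.413%.

83.41 %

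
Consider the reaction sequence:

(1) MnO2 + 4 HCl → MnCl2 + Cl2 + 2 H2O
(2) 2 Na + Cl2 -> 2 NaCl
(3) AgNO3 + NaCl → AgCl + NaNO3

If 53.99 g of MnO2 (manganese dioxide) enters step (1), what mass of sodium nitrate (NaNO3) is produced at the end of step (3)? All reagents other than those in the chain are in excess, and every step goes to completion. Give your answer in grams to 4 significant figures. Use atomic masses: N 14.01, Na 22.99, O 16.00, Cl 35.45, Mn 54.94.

105.6 g

M(MnO2) = 54.94 + 2(16.00) = 86.94 g/mol.
M(NaNO3) = 22.99 + 14.01 + 3(16.00) = 85.00 g/mol.
n(MnO2) = 53.99 / 86.94 = 0.62100 mol.
Reaction (1): MnO2→Cl2 ratio 1:1 ⇒ n(Cl2) = 0.62100 mol.
Reaction (2): Cl2→NaCl ratio 1:2 ⇒ n(NaCl) = 1.2420 mol.
Reaction (3): NaCl→NaNO3 ratio 1:1 ⇒ n(NaNO3) = 1.2420 mol.
Mass of NaNO3 = 1.2420 × 85.00 = 105.57 g.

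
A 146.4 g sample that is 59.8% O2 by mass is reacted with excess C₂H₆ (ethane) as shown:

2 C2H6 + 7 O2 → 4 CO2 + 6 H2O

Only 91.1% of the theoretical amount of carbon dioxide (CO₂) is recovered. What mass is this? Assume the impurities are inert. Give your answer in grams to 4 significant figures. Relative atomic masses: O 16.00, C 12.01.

62.68 g

Pure O2 available = 146.4 g × 0.598 = 87.547 g.
M(O2) = 2(16.00) = 32.00 g/mol.
M(CO2) = 12.01 + 2(16.00) = 44.01 g/mol.
n(O2) = 87.547 g / 32.00 g/mol = 2.7358 mol.
From the equation the O2:CO2 mole ratio is 7:4, so n(CO2) = 2.7358 × 4/7 = 1.5633 mol.
Mass of CO2 = 1.5633 mol × 44.01 g/mol = 68.803 g.
Actual mass collected = 68.803 g × 0.911 = 62.679 g.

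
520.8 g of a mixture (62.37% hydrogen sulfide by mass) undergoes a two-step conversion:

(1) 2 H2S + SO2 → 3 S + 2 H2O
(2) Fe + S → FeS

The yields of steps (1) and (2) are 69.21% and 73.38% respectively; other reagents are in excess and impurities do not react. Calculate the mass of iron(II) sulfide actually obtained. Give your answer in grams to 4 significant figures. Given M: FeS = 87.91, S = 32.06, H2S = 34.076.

638.4 g

Pure H2S = 520.8 × 0.6237 = 324.82 g.
n(H2S) = 324.82 / 34.076 = 9.5323 mol.
Step 1 (H2S:S = 2:3): theoretical n(S) = 14.298 mol; at 69.21% yield, n(S) = 9.8960 mol.
Step 2 (S:FeS = 1:1): theoretical n(FeS) = 9.8960 mol, so theoretical mass = 9.8960 × 87.91 = 869.95 g.
At 73.38% yield, actual mass of FeS = 869.95 × 0.7338 = 638.37 g.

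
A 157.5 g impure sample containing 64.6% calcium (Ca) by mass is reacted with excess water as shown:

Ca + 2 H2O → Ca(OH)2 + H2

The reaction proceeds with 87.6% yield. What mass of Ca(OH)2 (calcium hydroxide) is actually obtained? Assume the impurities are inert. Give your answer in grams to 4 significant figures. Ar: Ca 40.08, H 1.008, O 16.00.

Pure Ca available = 157.5 g × 0.646 = 101.75 g.
M(Ca) = 40.08 g/mol.
M(Ca(OH)2) = 40.08 + 2(16.00) + 2(1.008) = 74.096 g/mol.
n(Ca) = 101.75 g / 40.08 g/mol = 2.5385 mol.
From the equation the Ca:Ca(OH)2 mole ratio is 1:1, so n(Ca(OH)2) = 2.5385 × 1/1 = 2.5385 mol.
Mass of Ca(OH)2 = 2.5385 mol × 74.096 g/mol = 188.10 g.
Actual mass collected = 188.10 g × 0.876 = 164.77 g.

164.8 g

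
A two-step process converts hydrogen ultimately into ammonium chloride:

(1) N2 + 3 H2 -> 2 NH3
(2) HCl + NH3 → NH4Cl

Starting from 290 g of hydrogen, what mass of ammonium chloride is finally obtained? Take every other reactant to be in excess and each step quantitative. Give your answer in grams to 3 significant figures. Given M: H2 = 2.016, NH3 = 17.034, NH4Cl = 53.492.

n(H2) = 290.0 / 2.016 = 143.8 mol.
Step 1 gives a 3:2 ratio of H2 to NH3, so n(NH3) = 95.90 mol.
In step 2 the NH3:NH4Cl ratio is 1:1, so n(NH4Cl) = 95.90 mol.
Mass of NH4Cl = 95.90 × 53.492 = 5130 g.

5130 g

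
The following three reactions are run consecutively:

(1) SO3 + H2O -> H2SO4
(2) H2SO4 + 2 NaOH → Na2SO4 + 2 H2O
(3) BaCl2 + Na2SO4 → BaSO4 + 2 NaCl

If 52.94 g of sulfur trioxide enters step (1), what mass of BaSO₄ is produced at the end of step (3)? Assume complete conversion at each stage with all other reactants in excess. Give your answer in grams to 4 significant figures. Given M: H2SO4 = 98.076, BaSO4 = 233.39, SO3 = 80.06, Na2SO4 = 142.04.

n(SO3) = 52.94 / 80.06 = 0.66125 mol.
Reaction (1): SO3→H2SO4 ratio 1:1 ⇒ n(H2SO4) = 0.66125 mol.
Reaction (2): H2SO4→Na2SO4 ratio 1:1 ⇒ n(Na2SO4) = 0.66125 mol.
Reaction (3): Na2SO4→BaSO4 ratio 1:1 ⇒ n(BaSO4) = 0.66125 mol.
Mass of BaSO4 = 0.66125 × 233.39 = 154.33 g.

154.3 g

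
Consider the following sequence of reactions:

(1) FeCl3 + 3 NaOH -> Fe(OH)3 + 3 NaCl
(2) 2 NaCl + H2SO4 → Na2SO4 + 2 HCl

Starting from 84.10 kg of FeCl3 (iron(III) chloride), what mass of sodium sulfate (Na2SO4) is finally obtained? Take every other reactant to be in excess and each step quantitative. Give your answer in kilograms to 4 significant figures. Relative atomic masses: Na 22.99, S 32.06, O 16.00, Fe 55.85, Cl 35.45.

110.5 kg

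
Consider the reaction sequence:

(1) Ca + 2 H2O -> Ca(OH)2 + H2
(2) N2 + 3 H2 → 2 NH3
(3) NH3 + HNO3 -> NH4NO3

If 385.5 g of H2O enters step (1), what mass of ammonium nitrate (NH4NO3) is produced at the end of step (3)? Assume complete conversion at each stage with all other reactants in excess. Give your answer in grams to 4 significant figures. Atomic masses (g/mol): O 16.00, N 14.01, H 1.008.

M(H2O) = 2(1.008) + 16.00 = 18.016 g/mol.
M(NH4NO3) = 2(14.01) + 4(1.008) + 3(16.00) = 80.052 g/mol.
n(H2O) = 385.5 / 18.016 = 21.398 mol.
Reaction (1): H2O→H2 ratio 2:1 ⇒ n(H2) = 10.699 mol.
Reaction (2): H2→NH3 ratio 3:2 ⇒ n(NH3) = 7.1325 mol.
Reaction (3): NH3→NH4NO3 ratio 1:1 ⇒ n(NH4NO3) = 7.1325 mol.
Mass of NH4NO3 = 7.1325 × 80.052 = 570.97 g.

571.0 g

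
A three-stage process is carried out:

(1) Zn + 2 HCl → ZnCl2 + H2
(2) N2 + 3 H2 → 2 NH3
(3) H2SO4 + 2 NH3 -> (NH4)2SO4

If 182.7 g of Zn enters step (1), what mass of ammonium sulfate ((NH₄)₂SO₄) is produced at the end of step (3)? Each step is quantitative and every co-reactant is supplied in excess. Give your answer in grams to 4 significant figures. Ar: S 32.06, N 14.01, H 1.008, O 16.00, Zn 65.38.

M(Zn) = 65.38 g/mol.
M((NH4)2SO4) = 2(14.01) + 8(1.008) + 32.06 + 4(16.00) = 132.144 g/mol.
n(Zn) = 182.7 / 65.38 = 2.7944 mol.
Reaction (1): Zn→H2 ratio 1:1 ⇒ n(H2) = 2.7944 mol.
Reaction (2): H2→NH3 ratio 3:2 ⇒ n(NH3) = 1.8630 mol.
Reaction (3): NH3→(NH4)2SO4 ratio 2:1 ⇒ n((NH4)2SO4) = 0.93148 mol.
Mass of (NH4)2SO4 = 0.93148 × 132.144 = 123.09 g.

123.1 g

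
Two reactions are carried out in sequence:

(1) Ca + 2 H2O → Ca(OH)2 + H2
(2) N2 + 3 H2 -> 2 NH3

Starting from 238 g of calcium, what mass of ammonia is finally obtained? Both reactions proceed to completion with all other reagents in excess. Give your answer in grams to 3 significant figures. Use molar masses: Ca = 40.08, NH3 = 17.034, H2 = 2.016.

67.4 g

n(Ca) = 238.0 / 40.08 = 5.938 mol.
Step 1 gives a 1:1 ratio of Ca to H2, so n(H2) = 5.938 mol.
In step 2 the H2:NH3 ratio is 3:2, so n(NH3) = 3.959 mol.
Mass of NH3 = 3.959 × 17.034 = 67.43 g.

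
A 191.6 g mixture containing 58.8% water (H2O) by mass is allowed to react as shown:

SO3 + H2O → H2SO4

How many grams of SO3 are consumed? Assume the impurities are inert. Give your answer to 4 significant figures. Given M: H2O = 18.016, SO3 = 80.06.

Mass of pure H2O = 191.6 g × 0.588 = 112.66 g.
n(H2O) = 112.66 g / 18.016 g/mol = 6.2534 mol.
From the equation the H2O:SO3 mole ratio is 1:1, so n(SO3) = 6.2534 × 1/1 = 6.2534 mol.
Mass of SO3 = 6.2534 mol × 80.06 g/mol = 500.65 g.

500.6 g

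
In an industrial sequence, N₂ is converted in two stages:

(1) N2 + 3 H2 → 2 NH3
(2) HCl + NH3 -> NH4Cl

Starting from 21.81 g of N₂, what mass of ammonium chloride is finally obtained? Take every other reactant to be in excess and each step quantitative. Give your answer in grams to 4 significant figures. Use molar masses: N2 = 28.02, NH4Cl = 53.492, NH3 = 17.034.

83.27 g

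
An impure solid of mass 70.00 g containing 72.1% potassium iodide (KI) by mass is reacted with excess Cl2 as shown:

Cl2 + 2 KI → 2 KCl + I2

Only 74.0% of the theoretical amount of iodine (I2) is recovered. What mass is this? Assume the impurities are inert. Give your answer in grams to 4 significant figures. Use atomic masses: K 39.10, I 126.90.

Pure KI available = 70.00 g × 0.721 = 50.470 g.
M(KI) = 39.10 + 126.90 = 166.00 g/mol.
M(I2) = 2(126.90) = 253.80 g/mol.
n(KI) = 50.470 g / 166.00 g/mol = 0.30404 mol.
From the equation the KI:I2 mole ratio is 2:1, so n(I2) = 0.30404 × 1/2 = 0.15202 mol.
Mass of I2 = 0.15202 mol × 253.80 g/mol = 38.582 g.
Actual mass collected = 38.582 g × 0.740 = 28.551 g.

28.55 g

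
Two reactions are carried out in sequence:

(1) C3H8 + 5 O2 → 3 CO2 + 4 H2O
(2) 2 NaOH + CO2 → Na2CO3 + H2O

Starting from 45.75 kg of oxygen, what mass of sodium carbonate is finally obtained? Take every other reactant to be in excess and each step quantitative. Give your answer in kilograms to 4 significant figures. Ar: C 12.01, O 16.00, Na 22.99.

90.92 kg

M(O2) = 2(16.00) = 32.00 g/mol.
M(Na2CO3) = 2(22.99) + 12.01 + 3(16.00) = 105.99 g/mol.
45.75 kg = 45750 g.
n(O2) = 45750 / 32.00 = 1429.7 mol.
Step 1 gives a 5:3 ratio of O2 to CO2, so n(CO2) = 857.81 mol.
In step 2 the CO2:Na2CO3 ratio is 1:1, so n(Na2CO3) = 857.81 mol.
Mass of Na2CO3 = 857.81 × 105.99 = 90920 g = 90.92 kg.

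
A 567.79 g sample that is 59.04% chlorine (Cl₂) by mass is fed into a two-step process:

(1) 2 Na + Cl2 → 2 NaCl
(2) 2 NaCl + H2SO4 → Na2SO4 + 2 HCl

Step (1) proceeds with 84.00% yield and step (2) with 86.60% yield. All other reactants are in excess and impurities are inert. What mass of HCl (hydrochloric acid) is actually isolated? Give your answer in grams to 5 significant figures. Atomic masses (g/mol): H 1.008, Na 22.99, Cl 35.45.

250.79 g

Pure Cl2 = 567.79 × 0.5904 = 335.223 g.
M(Cl2) = 2(35.45) = 70.90 g/mol.
M(HCl) = 1.008 + 35.45 = 36.458 g/mol.
n(Cl2) = 335.223 / 70.90 = 4.72811 mol.
Step 1 (Cl2:NaCl = 1:2): theoretical n(NaCl) = 9.45623 mol; at 84.00% yield, n(NaCl) = 7.94323 mol.
Step 2 (NaCl:HCl = 2:2): theoretical n(HCl) = 7.94323 mol, so theoretical mass = 7.94323 × 36.458 = 289.594 g.
At 86.60% yield, actual mass of HCl = 289.594 × 0.8660 = 250.789 g.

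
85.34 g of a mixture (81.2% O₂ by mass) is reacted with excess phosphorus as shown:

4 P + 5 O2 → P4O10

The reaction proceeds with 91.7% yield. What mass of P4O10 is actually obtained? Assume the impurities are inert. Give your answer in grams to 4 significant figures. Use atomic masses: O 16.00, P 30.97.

Pure O2 available = 85.34 g × 0.812 = 69.296 g.
M(O2) = 2(16.00) = 32.00 g/mol.
M(P4O10) = 4(30.97) + 10(16.00) = 283.88 g/mol.
n(O2) = 69.296 g / 32.00 g/mol = 2.1655 mol.
From the equation the O2:P4O10 mole ratio is 5:1, so n(P4O10) = 2.1655 × 1/5 = 0.43310 mol.
Mass of P4O10 = 0.43310 mol × 283.88 g/mol = 122.95 g.
Actual mass collected = 122.95 g × 0.917 = 112.74 g.

112.7 g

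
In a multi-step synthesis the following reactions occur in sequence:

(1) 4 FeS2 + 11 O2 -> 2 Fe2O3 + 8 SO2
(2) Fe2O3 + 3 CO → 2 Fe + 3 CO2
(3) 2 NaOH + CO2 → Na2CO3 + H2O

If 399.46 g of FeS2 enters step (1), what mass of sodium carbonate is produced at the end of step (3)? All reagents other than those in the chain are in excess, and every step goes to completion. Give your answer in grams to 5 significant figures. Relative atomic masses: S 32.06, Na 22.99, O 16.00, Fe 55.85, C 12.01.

M(FeS2) = 55.85 + 2(32.06) = 119.97 g/mol.
M(Na2CO3) = 2(22.99) + 12.01 + 3(16.00) = 105.99 g/mol.
n(FeS2) = 399.46 / 119.97 = 3.32967 mol.
Reaction (1): FeS2→Fe2O3 ratio 4:2 ⇒ n(Fe2O3) = 1.66483 mol.
Reaction (2): Fe2O3→CO2 ratio 1:3 ⇒ n(CO2) = 4.99450 mol.
Reaction (3): CO2→Na2CO3 ratio 1:1 ⇒ n(Na2CO3) = 4.99450 mol.
Mass of Na2CO3 = 4.99450 × 105.99 = 529.367 g.

529.37 g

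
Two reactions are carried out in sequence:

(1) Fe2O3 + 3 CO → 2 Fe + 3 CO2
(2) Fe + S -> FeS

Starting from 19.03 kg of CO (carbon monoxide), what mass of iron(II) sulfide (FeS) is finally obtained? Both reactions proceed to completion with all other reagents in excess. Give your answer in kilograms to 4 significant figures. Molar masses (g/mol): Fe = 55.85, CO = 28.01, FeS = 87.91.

19.03 kg = 19030 g.
n(CO) = 19030 / 28.01 = 679.40 mol.
Step 1 gives a 3:2 ratio of CO to Fe, so n(Fe) = 452.93 mol.
In step 2 the Fe:FeS ratio is 1:1, so n(FeS) = 452.93 mol.
Mass of FeS = 452.93 × 87.91 = 39817 g = 39.82 kg.

39.82 kg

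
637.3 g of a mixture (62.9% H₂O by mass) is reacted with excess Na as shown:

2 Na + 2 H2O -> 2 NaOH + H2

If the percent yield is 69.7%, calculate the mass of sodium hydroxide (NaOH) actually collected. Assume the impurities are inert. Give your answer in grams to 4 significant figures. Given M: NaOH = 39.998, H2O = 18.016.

620.3 g

Pure H2O available = 637.3 g × 0.629 = 400.86 g.
n(H2O) = 400.86 g / 18.016 g/mol = 22.250 mol.
From the equation the H2O:NaOH mole ratio is 2:2, so n(NaOH) = 22.250 × 2/2 = 22.250 mol.
Mass of NaOH = 22.250 mol × 39.998 g/mol = 889.97 g.
Actual mass collected = 889.97 g × 0.697 = 620.31 g.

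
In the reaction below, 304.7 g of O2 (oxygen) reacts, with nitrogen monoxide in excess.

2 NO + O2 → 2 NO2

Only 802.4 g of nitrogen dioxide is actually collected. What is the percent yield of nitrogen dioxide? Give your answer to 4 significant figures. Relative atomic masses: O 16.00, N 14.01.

M(O2) = 2(16.00) = 32.00 g/mol.
M(NO2) = 14.01 + 2(16.00) = 46.01 g/mol.
n(O2) = 304.70 g / 32.00 g/mol = 9.5219 mol.
From the equation the O2:NO2 mole ratio is 1:2, so n(NO2) = 9.5219 × 2/1 = 19.044 mol.
Mass of NO2 = 19.044 mol × 46.01 g/mol = 876.20 g.
This is the theoretical yield. Percent yield = 802.4 g / 876.20 g × 100% = 91.577%.

91.58 %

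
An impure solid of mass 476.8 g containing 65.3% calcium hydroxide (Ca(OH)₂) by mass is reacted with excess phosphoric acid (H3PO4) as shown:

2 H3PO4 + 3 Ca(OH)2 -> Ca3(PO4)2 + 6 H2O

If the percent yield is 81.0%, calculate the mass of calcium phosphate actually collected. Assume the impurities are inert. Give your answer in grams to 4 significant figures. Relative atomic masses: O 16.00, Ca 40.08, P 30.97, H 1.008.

Pure Ca(OH)2 available = 476.8 g × 0.653 = 311.35 g.
M(Ca(OH)2) = 40.08 + 2(16.00) + 2(1.008) = 74.096 g/mol.
M(Ca3(PO4)2) = 3(40.08) + 2(30.97) + 8(16.00) = 310.18 g/mol.
n(Ca(OH)2) = 311.35 g / 74.096 g/mol = 4.2020 mol.
From the equation the Ca(OH)2:Ca3(PO4)2 mole ratio is 3:1, so n(Ca3(PO4)2) = 4.2020 × 1/3 = 1.4007 mol.
Mass of Ca3(PO4)2 = 1.4007 mol × 310.18 g/mol = 434.46 g.
Actual mass collected = 434.46 g × 0.810 = 351.91 g.

351.9 g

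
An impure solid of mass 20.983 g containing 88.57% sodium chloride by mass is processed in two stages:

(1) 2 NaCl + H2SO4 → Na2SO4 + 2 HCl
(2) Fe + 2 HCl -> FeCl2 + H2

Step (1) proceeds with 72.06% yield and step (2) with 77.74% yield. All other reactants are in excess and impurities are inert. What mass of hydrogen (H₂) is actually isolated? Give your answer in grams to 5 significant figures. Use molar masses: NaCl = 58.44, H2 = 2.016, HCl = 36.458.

Pure NaCl = 20.983 × 0.8857 = 18.5846 g.
n(NaCl) = 18.5846 / 58.44 = 0.318012 mol.
Step 1 (NaCl:HCl = 2:2): theoretical n(HCl) = 0.318012 mol; at 72.06% yield, n(HCl) = 0.229160 mol.
Step 2 (HCl:H2 = 2:1): theoretical n(H2) = 0.114580 mol, so theoretical mass = 0.114580 × 2.016 = 0.230993 g.
At 77.74% yield, actual mass of H2 = 0.230993 × 0.7774 = 0.179574 g.

0.17957 g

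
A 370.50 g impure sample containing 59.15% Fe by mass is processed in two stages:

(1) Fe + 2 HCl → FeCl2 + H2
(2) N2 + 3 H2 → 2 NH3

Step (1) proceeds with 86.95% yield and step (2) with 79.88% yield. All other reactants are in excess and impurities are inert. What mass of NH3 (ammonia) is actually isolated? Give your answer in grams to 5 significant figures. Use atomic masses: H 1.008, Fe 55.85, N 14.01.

30.949 g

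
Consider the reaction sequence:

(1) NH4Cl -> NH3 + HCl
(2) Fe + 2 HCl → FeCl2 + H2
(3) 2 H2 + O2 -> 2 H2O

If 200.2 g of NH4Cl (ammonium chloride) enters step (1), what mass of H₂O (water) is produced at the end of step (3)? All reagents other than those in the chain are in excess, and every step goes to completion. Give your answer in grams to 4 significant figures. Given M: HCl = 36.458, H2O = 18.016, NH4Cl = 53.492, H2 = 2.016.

33.71 g

n(NH4Cl) = 200.2 / 53.492 = 3.7426 mol.
Reaction (1): NH4Cl→HCl ratio 1:1 ⇒ n(HCl) = 3.7426 mol.
Reaction (2): HCl→H2 ratio 2:1 ⇒ n(H2) = 1.8713 mol.
Reaction (3): H2→H2O ratio 2:2 ⇒ n(H2O) = 1.8713 mol.
Mass of H2O = 1.8713 × 18.016 = 33.713 g.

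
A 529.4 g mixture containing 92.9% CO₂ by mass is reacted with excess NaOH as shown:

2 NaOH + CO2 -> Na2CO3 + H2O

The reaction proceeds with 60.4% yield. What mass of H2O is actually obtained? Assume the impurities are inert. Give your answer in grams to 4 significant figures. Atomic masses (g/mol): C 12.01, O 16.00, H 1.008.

121.6 g

Pure CO2 available = 529.4 g × 0.929 = 491.81 g.
M(CO2) = 12.01 + 2(16.00) = 44.01 g/mol.
M(H2O) = 2(1.008) + 16.00 = 18.016 g/mol.
n(CO2) = 491.81 g / 44.01 g/mol = 11.175 mol.
From the equation the CO2:H2O mole ratio is 1:1, so n(H2O) = 11.175 × 1/1 = 11.175 mol.
Mass of H2O = 11.175 mol × 18.016 g/mol = 201.33 g.
Actual mass collected = 201.33 g × 0.604 = 121.60 g.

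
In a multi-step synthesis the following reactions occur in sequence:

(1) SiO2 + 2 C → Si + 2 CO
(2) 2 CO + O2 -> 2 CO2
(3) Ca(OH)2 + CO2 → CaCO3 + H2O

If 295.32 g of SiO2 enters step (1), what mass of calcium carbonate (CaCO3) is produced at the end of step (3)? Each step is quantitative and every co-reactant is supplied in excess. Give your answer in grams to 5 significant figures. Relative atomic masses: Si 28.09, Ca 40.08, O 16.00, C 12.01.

983.81 g

M(SiO2) = 28.09 + 2(16.00) = 60.09 g/mol.
M(CaCO3) = 40.08 + 12.01 + 3(16.00) = 100.09 g/mol.
n(SiO2) = 295.32 / 60.09 = 4.91463 mol.
Reaction (1): SiO2→CO ratio 1:2 ⇒ n(CO) = 9.82926 mol.
Reaction (2): CO→CO2 ratio 2:2 ⇒ n(CO2) = 9.82926 mol.
Reaction (3): CO2→CaCO3 ratio 1:1 ⇒ n(CaCO3) = 9.82926 mol.
Mass of CaCO3 = 9.82926 × 100.09 = 983.810 g.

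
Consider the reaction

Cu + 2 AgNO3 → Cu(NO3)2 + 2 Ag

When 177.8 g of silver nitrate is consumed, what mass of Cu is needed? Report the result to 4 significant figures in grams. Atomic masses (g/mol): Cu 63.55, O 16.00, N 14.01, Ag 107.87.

33.26 g

M(AgNO3) = 107.87 + 14.01 + 3(16.00) = 169.88 g/mol.
M(Cu) = 63.55 g/mol.
n(AgNO3) = 177.80 g / 169.88 g/mol = 1.0466 mol.
From the equation the AgNO3:Cu mole ratio is 2:1, so n(Cu) = 1.0466 × 1/2 = 0.52331 mol.
Mass of Cu = 0.52331 mol × 63.55 g/mol = 33.256 g.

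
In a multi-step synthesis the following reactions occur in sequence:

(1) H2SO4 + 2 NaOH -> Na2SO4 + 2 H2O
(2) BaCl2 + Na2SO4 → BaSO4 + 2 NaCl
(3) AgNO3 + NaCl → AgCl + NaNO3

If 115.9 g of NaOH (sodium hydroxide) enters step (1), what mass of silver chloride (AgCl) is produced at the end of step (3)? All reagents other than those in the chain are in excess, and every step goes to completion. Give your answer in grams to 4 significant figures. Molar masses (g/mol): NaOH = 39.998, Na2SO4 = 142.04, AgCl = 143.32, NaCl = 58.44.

n(NaOH) = 115.9 / 39.998 = 2.8976 mol.
Reaction (1): NaOH→Na2SO4 ratio 2:1 ⇒ n(Na2SO4) = 1.4488 mol.
Reaction (2): Na2SO4→NaCl ratio 1:2 ⇒ n(NaCl) = 2.8976 mol.
Reaction (3): NaCl→AgCl ratio 1:1 ⇒ n(AgCl) = 2.8976 mol.
Mass of AgCl = 2.8976 × 143.32 = 415.29 g.

415.3 g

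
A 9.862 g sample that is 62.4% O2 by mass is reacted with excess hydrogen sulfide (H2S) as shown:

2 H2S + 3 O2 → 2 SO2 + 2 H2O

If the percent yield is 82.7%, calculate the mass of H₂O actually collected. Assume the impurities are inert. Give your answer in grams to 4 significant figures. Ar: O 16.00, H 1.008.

1.910 g

Pure O2 available = 9.862 g × 0.624 = 6.1539 g.
M(O2) = 2(16.00) = 32.00 g/mol.
M(H2O) = 2(1.008) + 16.00 = 18.016 g/mol.
n(O2) = 6.1539 g / 32.00 g/mol = 0.19231 mol.
From the equation the O2:H2O mole ratio is 3:2, so n(H2O) = 0.19231 × 2/3 = 0.12821 mol.
Mass of H2O = 0.12821 mol × 18.016 g/mol = 2.3098 g.
Actual mass collected = 2.3098 g × 0.827 = 1.9102 g.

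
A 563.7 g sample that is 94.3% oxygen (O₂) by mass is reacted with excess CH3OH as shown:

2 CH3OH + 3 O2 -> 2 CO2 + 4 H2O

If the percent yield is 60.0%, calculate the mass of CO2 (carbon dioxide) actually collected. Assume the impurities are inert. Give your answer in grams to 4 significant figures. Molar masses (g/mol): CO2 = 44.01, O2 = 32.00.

292.4 g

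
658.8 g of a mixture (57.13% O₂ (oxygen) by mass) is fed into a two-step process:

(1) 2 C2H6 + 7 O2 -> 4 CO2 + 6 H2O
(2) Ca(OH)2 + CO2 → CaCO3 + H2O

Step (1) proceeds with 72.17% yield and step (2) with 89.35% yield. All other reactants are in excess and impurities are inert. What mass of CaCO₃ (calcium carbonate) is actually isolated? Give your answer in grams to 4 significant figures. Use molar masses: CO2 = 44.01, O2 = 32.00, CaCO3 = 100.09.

Pure O2 = 658.8 × 0.5713 = 376.37 g.
n(O2) = 376.37 / 32.00 = 11.762 mol.
Step 1 (O2:CO2 = 7:4): theoretical n(CO2) = 6.7209 mol; at 72.17% yield, n(CO2) = 4.8505 mol.
Step 2 (CO2:CaCO3 = 1:1): theoretical n(CaCO3) = 4.8505 mol, so theoretical mass = 4.8505 × 100.09 = 485.49 g.
At 89.35% yield, actual mass of CaCO3 = 485.49 × 0.8935 = 433.78 g.

433.8 g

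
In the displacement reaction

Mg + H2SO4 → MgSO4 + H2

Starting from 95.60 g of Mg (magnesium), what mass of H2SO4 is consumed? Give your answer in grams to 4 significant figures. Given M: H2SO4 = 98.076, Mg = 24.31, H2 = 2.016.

n(Mg) = 95.600 g / 24.31 g/mol = 3.9325 mol.
From the equation the Mg:H2SO4 mole ratio is 1:1, so n(H2SO4) = 3.9325 × 1/1 = 3.9325 mol.
Mass of H2SO4 = 3.9325 mol × 98.076 g/mol = 385.69 g.

385.7 g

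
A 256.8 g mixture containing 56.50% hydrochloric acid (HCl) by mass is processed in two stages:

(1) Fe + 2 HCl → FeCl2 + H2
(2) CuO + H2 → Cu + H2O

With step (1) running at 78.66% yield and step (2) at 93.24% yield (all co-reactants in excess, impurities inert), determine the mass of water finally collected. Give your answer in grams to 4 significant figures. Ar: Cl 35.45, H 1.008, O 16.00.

26.29 g

Pure HCl = 256.8 × 0.5650 = 145.09 g.
M(HCl) = 1.008 + 35.45 = 36.458 g/mol.
M(H2O) = 2(1.008) + 16.00 = 18.016 g/mol.
n(HCl) = 145.09 / 36.458 = 3.9797 mol.
Step 1 (HCl:H2 = 2:1): theoretical n(H2) = 1.9899 mol; at 78.66% yield, n(H2) = 1.5652 mol.
Step 2 (H2:H2O = 1:1): theoretical n(H2O) = 1.5652 mol, so theoretical mass = 1.5652 × 18.016 = 28.199 g.
At 93.24% yield, actual mass of H2O = 28.199 × 0.9324 = 26.293 g.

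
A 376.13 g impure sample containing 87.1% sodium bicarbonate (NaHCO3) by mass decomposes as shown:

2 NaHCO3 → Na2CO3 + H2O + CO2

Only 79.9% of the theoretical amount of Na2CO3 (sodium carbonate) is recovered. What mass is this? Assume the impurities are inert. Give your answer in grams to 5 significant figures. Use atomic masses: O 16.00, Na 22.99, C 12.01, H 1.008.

165.13 g

Pure NaHCO3 available = 376.13 g × 0.871 = 327.609 g.
M(NaHCO3) = 22.99 + 1.008 + 12.01 + 3(16.00) = 84.008 g/mol.
M(Na2CO3) = 2(22.99) + 12.01 + 3(16.00) = 105.99 g/mol.
n(NaHCO3) = 327.609 g / 84.008 g/mol = 3.89974 mol.
From the equation the NaHCO3:Na2CO3 mole ratio is 2:1, so n(Na2CO3) = 3.89974 × 1/2 = 1.94987 mol.
Mass of Na2CO3 = 1.94987 mol × 105.99 g/mol = 206.667 g.
Actual mass collected = 206.667 g × 0.799 = 165.127 g.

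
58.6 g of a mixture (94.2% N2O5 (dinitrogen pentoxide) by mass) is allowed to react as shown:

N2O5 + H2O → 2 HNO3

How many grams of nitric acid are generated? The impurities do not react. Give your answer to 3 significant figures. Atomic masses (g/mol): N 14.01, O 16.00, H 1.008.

64.4 g

Mass of pure N2O5 = 58.6 g × 0.942 = 55.20 g.
M(N2O5) = 2(14.01) + 5(16.00) = 108.02 g/mol.
M(HNO3) = 1.008 + 14.01 + 3(16.00) = 63.018 g/mol.
n(N2O5) = 55.20 g / 108.02 g/mol = 0.5110 mol.
From the equation the N2O5:HNO3 mole ratio is 1:2, so n(HNO3) = 0.5110 × 2/1 = 1.022 mol.
Mass of HNO3 = 1.022 mol × 63.018 g/mol = 64.41 g.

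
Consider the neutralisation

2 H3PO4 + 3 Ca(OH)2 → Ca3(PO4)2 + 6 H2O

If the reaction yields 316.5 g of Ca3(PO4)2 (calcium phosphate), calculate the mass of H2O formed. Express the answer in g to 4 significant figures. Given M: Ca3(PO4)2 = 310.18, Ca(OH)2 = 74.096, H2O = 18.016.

110.3 g

n(Ca3(PO4)2) = 316.50 g / 310.18 g/mol = 1.0204 mol.
From the equation the Ca3(PO4)2:H2O mole ratio is 1:6, so n(H2O) = 1.0204 × 6/1 = 6.1223 mol.
Mass of H2O = 6.1223 mol × 18.016 g/mol = 110.30 g.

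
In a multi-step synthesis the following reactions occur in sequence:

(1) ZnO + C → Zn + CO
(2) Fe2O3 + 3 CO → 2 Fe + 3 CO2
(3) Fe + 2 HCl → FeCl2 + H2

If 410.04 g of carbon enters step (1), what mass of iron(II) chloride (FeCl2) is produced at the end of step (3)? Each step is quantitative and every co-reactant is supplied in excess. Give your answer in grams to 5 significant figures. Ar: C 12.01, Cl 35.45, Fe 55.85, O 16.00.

M(C) = 12.01 g/mol.
M(FeCl2) = 55.85 + 2(35.45) = 126.75 g/mol.
n(C) = 410.04 / 12.01 = 34.1415 mol.
Reaction (1): C→CO ratio 1:1 ⇒ n(CO) = 34.1415 mol.
Reaction (2): CO→Fe ratio 3:2 ⇒ n(Fe) = 22.7610 mol.
Reaction (3): Fe→FeCl2 ratio 1:1 ⇒ n(FeCl2) = 22.7610 mol.
Mass of FeCl2 = 22.7610 × 126.75 = 2884.96 g.

2885.0 g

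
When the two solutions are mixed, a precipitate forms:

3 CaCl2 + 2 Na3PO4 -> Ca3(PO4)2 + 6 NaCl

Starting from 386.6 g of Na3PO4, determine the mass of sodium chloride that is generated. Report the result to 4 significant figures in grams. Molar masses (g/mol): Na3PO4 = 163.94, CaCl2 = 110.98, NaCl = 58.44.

413.4 g

n(Na3PO4) = 386.60 g / 163.94 g/mol = 2.3582 mol.
From the equation the Na3PO4:NaCl mole ratio is 2:6, so n(NaCl) = 2.3582 × 6/2 = 7.0745 mol.
Mass of NaCl = 7.0745 mol × 58.44 g/mol = 413.44 g.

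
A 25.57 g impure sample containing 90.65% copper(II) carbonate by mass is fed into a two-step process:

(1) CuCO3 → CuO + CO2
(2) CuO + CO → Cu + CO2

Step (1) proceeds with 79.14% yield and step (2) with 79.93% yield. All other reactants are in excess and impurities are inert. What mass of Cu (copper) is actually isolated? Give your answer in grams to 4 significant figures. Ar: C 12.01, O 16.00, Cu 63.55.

Pure CuCO3 = 25.57 × 0.9065 = 23.179 g.
M(CuCO3) = 63.55 + 12.01 + 3(16.00) = 123.56 g/mol.
M(Cu) = 63.55 g/mol.
n(CuCO3) = 23.179 / 123.56 = 0.18759 mol.
Step 1 (CuCO3:CuO = 1:1): theoretical n(CuO) = 0.18759 mol; at 79.14% yield, n(CuO) = 0.14846 mol.
Step 2 (CuO:Cu = 1:1): theoretical n(Cu) = 0.14846 mol, so theoretical mass = 0.14846 × 63.55 = 9.4348 g.
At 79.93% yield, actual mass of Cu = 9.4348 × 0.7993 = 7.5412 g.

7.541 g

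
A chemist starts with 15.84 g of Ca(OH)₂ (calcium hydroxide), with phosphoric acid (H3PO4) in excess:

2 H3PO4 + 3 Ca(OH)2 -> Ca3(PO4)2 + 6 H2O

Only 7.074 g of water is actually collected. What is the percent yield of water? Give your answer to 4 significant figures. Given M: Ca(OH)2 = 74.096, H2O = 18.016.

91.84 %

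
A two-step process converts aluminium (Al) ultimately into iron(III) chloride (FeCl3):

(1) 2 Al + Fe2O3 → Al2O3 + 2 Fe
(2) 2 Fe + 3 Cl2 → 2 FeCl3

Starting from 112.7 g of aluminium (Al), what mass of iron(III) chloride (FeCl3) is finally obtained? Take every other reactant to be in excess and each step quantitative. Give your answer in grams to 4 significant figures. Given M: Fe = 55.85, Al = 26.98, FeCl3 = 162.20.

n(Al) = 112.70 / 26.98 = 4.1772 mol.
Step 1 gives a 2:2 ratio of Al to Fe, so n(Fe) = 4.1772 mol.
In step 2 the Fe:FeCl3 ratio is 2:2, so n(FeCl3) = 4.1772 mol.
Mass of FeCl3 = 4.1772 × 162.20 = 677.54 g.

677.5 g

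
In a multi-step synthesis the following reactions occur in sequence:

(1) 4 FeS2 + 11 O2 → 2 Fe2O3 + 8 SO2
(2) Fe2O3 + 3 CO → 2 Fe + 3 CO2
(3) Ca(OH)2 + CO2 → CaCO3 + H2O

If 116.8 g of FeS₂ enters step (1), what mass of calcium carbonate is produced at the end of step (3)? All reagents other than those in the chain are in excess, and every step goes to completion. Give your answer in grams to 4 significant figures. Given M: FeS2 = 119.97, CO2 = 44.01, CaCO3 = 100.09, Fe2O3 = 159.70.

146.2 g

n(FeS2) = 116.8 / 119.97 = 0.97358 mol.
Reaction (1): FeS2→Fe2O3 ratio 4:2 ⇒ n(Fe2O3) = 0.48679 mol.
Reaction (2): Fe2O3→CO2 ratio 1:3 ⇒ n(CO2) = 1.4604 mol.
Reaction (3): CO2→CaCO3 ratio 1:1 ⇒ n(CaCO3) = 1.4604 mol.
Mass of CaCO3 = 1.4604 × 100.09 = 146.17 g.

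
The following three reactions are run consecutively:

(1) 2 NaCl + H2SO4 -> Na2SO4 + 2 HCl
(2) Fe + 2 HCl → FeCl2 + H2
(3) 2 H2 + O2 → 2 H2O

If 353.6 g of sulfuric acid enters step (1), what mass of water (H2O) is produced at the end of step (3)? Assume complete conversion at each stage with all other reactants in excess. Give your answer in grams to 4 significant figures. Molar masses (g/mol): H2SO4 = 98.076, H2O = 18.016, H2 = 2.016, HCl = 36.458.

n(H2SO4) = 353.6 / 98.076 = 3.6054 mol.
Reaction (1): H2SO4→HCl ratio 1:2 ⇒ n(HCl) = 7.2107 mol.
Reaction (2): HCl→H2 ratio 2:1 ⇒ n(H2) = 3.6054 mol.
Reaction (3): H2→H2O ratio 2:2 ⇒ n(H2O) = 3.6054 mol.
Mass of H2O = 3.6054 × 18.016 = 64.954 g.

64.95 g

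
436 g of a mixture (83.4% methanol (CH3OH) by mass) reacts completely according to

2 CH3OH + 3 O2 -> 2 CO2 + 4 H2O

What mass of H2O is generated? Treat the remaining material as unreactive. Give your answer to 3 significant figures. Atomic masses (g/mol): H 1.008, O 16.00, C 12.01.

409 g

Mass of pure CH3OH = 436 g × 0.834 = 363.6 g.
M(CH3OH) = 12.01 + 4(1.008) + 16.00 = 32.042 g/mol.
M(H2O) = 2(1.008) + 16.00 = 18.016 g/mol.
n(CH3OH) = 363.6 g / 32.042 g/mol = 11.35 mol.
From the equation the CH3OH:H2O mole ratio is 2:4, so n(H2O) = 11.35 × 4/2 = 22.70 mol.
Mass of H2O = 22.70 mol × 18.016 g/mol = 408.9 g.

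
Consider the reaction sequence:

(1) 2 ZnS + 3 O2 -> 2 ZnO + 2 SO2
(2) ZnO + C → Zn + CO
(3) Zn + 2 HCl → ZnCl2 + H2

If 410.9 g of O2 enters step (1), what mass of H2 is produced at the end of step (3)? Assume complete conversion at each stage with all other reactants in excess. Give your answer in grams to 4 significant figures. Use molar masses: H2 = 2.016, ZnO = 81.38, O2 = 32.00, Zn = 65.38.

17.26 g

n(O2) = 410.9 / 32.00 = 12.841 mol.
Reaction (1): O2→ZnO ratio 3:2 ⇒ n(ZnO) = 8.5604 mol.
Reaction (2): ZnO→Zn ratio 1:1 ⇒ n(Zn) = 8.5604 mol.
Reaction (3): Zn→H2 ratio 1:1 ⇒ n(H2) = 8.5604 mol.
Mass of H2 = 8.5604 × 2.016 = 17.258 g.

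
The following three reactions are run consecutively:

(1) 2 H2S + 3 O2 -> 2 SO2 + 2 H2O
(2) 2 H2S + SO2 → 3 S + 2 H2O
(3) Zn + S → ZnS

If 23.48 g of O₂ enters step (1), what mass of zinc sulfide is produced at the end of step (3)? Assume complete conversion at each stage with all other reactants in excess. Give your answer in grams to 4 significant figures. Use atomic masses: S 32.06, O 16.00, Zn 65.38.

143.0 g

M(O2) = 2(16.00) = 32.00 g/mol.
M(ZnS) = 65.38 + 32.06 = 97.44 g/mol.
n(O2) = 23.48 / 32.00 = 0.73375 mol.
Reaction (1): O2→SO2 ratio 3:2 ⇒ n(SO2) = 0.48917 mol.
Reaction (2): SO2→S ratio 1:3 ⇒ n(S) = 1.4675 mol.
Reaction (3): S→ZnS ratio 1:1 ⇒ n(ZnS) = 1.4675 mol.
Mass of ZnS = 1.4675 × 97.44 = 142.99 g.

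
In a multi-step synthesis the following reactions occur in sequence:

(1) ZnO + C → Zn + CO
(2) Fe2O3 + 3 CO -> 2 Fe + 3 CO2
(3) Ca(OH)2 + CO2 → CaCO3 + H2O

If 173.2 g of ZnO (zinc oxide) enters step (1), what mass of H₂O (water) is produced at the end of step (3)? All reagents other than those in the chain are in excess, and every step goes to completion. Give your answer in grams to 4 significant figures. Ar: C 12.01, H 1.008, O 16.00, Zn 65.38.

38.34 g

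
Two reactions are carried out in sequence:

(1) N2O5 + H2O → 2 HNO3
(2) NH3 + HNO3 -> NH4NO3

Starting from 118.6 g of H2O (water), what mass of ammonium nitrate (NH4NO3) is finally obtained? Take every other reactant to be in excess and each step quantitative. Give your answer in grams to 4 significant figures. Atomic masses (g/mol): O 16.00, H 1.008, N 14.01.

M(H2O) = 2(1.008) + 16.00 = 18.016 g/mol.
M(NH4NO3) = 2(14.01) + 4(1.008) + 3(16.00) = 80.052 g/mol.
n(H2O) = 118.60 / 18.016 = 6.5830 mol.
Step 1 gives a 1:2 ratio of H2O to HNO3, so n(HNO3) = 13.166 mol.
In step 2 the HNO3:NH4NO3 ratio is 1:1, so n(NH4NO3) = 13.166 mol.
Mass of NH4NO3 = 13.166 × 80.052 = 1054.0 g.

1054 g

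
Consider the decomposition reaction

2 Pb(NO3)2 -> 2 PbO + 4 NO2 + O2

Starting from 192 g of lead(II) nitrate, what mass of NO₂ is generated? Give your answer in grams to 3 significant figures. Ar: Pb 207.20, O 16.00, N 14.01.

53.3 g

M(Pb(NO3)2) = 207.20 + 2(14.01) + 6(16.00) = 331.22 g/mol.
M(NO2) = 14.01 + 2(16.00) = 46.01 g/mol.
n(Pb(NO3)2) = 192.0 g / 331.22 g/mol = 0.5797 mol.
From the equation the Pb(NO3)2:NO2 mole ratio is 2:4, so n(NO2) = 0.5797 × 4/2 = 1.159 mol.
Mass of NO2 = 1.159 mol × 46.01 g/mol = 53.34 g.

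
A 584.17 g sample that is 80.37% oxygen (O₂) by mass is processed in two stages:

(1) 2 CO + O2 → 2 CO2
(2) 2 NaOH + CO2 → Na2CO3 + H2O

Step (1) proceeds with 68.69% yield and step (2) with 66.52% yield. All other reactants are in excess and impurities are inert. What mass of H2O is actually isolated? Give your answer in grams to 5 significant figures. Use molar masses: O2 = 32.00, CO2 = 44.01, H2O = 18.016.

241.56 g

Pure O2 = 584.17 × 0.8037 = 469.497 g.
n(O2) = 469.497 / 32.00 = 14.6718 mol.
Step 1 (O2:CO2 = 1:2): theoretical n(CO2) = 29.3436 mol; at 68.69% yield, n(CO2) = 20.1561 mol.
Step 2 (CO2:H2O = 1:1): theoretical n(H2O) = 20.1561 mol, so theoretical mass = 20.1561 × 18.016 = 363.133 g.
At 66.52% yield, actual mass of H2O = 363.133 × 0.6652 = 241.556 g.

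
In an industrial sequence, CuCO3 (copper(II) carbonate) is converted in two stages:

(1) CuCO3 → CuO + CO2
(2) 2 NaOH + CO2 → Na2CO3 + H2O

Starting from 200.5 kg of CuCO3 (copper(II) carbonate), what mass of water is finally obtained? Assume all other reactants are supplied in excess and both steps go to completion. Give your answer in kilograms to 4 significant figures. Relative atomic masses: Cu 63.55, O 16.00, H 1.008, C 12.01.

M(CuCO3) = 63.55 + 12.01 + 3(16.00) = 123.56 g/mol.
M(H2O) = 2(1.008) + 16.00 = 18.016 g/mol.
200.5 kg = 200500 g.
n(CuCO3) = 200500 / 123.56 = 1622.7 mol.
Step 1 gives a 1:1 ratio of CuCO3 to CO2, so n(CO2) = 1622.7 mol.
In step 2 the CO2:H2O ratio is 1:1, so n(H2O) = 1622.7 mol.
Mass of H2O = 1622.7 × 18.016 = 29234 g = 29.23 kg.

29.23 kg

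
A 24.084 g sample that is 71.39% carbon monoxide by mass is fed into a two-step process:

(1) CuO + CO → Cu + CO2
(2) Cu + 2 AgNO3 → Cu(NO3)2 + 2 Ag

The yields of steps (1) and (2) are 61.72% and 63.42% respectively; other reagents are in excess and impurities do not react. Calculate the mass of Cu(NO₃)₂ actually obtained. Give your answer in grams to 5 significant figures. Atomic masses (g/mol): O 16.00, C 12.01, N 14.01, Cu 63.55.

45.068 g

Pure CO = 24.084 × 0.7139 = 17.1936 g.
M(CO) = 12.01 + 16.00 = 28.01 g/mol.
M(Cu(NO3)2) = 63.55 + 2(14.01) + 6(16.00) = 187.57 g/mol.
n(CO) = 17.1936 / 28.01 = 0.613837 mol.
Step 1 (CO:Cu = 1:1): theoretical n(Cu) = 0.613837 mol; at 61.72% yield, n(Cu) = 0.378860 mol.
Step 2 (Cu:Cu(NO3)2 = 1:1): theoretical n(Cu(NO3)2) = 0.378860 mol, so theoretical mass = 0.378860 × 187.57 = 71.0628 g.
At 63.42% yield, actual mass of Cu(NO3)2 = 71.0628 × 0.6342 = 45.0680 g.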